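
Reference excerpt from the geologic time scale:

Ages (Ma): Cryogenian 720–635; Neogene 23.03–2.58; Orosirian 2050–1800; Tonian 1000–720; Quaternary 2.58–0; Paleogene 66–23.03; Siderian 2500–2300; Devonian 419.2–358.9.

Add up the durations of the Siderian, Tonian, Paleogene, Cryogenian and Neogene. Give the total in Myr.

Duration is start − end for each: (2500 − 2300) + (1000 − 720) + (66 − 23.03) + (720 − 635) + (23.03 − 2.58).
That is 200 + 280 + 42.97 + 85 + 20.45, which totals 628.42 million years.

628.42 million years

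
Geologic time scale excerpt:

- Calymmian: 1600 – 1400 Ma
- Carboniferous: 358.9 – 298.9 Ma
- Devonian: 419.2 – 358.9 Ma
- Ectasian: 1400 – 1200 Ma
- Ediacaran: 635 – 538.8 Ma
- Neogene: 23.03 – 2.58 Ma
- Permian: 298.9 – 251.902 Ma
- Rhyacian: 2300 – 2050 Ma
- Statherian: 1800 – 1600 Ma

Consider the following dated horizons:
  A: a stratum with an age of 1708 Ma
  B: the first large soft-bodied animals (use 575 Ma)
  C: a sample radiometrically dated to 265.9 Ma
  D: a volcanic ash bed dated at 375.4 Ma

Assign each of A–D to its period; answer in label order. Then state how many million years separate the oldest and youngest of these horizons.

A: 1708 Ma lies in 1800–1600 Ma, so Statherian.
B: 575 Ma lies in 635–538.8 Ma, so Ediacaran.
C: 265.9 Ma lies in 298.9–251.902 Ma, so Permian.
D: 375.4 Ma lies in 419.2–358.9 Ma, so Devonian.
Oldest = 1708 Ma, youngest = 265.9 Ma → span 1442.1 Myr.

A — Statherian; B — Ediacaran; C — Permian; D — Devonian; span 1442.1 million years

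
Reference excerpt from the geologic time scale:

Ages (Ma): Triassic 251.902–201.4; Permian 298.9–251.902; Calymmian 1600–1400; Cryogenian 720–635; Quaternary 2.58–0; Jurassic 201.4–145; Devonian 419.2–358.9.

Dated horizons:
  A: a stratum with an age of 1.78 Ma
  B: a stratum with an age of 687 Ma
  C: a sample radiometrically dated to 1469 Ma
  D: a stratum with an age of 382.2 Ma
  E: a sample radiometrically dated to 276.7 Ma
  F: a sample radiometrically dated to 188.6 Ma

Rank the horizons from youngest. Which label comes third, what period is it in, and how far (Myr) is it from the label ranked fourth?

E, in the Permian; 105.5 million years to D

Smaller Ma means younger, so youngest first: A 1.78 < F 188.6 < E 276.7 < D 382.2 < B 687 < C 1469.
Counting 3 along gives E (276.7 Ma); the excerpt puts that inside the Permian, 298.9–251.902 Ma.
Next in line is D (382.2 Ma), and 382.2 − 276.7 = 105.5 Myr.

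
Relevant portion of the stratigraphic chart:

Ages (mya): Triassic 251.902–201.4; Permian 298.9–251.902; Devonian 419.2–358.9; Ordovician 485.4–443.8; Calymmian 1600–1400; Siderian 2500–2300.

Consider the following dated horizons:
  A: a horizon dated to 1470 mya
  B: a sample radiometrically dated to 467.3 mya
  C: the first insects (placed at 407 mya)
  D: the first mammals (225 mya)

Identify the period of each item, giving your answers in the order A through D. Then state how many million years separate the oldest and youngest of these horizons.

Match each age against the start–end ranges in the excerpt: A = 1470 Ma → Calymmian (1600–1400); B = 467.3 Ma → Ordovician (485.4–443.8); C = 407 Ma → Devonian (419.2–358.9); D = 225 Ma → Triassic (251.902–201.4).
The largest age is 1470 Ma and the smallest is 225 Ma; their difference is 1245 Myr.

A — Calymmian; B — Ordovician; C — Devonian; D — Triassic; span 1245 million years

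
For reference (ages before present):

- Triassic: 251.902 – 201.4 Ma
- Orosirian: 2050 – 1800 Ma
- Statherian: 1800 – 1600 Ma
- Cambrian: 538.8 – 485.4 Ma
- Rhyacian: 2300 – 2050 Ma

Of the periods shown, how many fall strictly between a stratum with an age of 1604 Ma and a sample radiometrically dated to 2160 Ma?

2160 Ma sits inside the Rhyacian (2300–2050) and 1604 Ma inside the Statherian (1800–1600); neither of those is wholly between the two dates.
The listed periods lying completely between them are Orosirian — 1 in all.

1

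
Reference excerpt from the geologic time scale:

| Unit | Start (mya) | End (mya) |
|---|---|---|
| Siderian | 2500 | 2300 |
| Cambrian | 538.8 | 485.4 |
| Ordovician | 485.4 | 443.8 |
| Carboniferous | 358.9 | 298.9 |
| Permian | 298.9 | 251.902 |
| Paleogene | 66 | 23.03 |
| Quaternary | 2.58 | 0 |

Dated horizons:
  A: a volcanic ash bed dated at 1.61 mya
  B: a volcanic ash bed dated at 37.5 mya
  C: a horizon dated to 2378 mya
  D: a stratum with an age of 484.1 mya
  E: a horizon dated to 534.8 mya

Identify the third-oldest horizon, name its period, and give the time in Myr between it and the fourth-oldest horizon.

D, in the Ordovician; 446.6 million years to B

Sorted oldest-first by Ma: C (2378), E (534.8), D (484.1), B (37.5), A (1.61).
The third oldest is D at 484.1 Ma, which lies in 485.4–443.8 Ma: the Ordovician.
The fourth oldest is B at 37.5 Ma; separation = |484.1 − 37.5| = 446.6 Myr.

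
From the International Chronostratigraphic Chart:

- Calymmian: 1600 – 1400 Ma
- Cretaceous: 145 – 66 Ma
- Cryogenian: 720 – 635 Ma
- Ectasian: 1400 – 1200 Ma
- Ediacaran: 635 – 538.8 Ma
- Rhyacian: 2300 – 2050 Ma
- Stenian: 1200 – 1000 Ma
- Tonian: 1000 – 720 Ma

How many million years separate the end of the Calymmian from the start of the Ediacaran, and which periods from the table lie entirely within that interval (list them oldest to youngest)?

End of Calymmian = 1400 Ma; start of Ediacaran = 635 Ma.
Gap = 1400 − 635 = 765 Myr.
Periods wholly inside 1400–635 Ma: Ectasian (1400–1200), Stenian (1200–1000), Tonian (1000–720), Cryogenian (720–635).

765 million years; Ectasian, Stenian, Tonian, Cryogenian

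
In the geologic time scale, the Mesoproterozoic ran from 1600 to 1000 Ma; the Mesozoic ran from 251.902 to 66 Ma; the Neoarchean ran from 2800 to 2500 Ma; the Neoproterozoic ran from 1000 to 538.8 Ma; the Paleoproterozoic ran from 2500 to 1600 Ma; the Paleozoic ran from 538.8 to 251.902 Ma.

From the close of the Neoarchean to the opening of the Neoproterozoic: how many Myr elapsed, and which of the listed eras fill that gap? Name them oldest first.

The Neoarchean closes at 2500 Ma and the Neoproterozoic opens at 1000 Ma, so the interval is 2500 − 1000 = 1500 Myr.
An era fits inside if it starts at or after 2500 Ma and ends at or before 1000 Ma; oldest first that gives Paleoproterozoic, Mesoproterozoic.

1500 million years; Paleoproterozoic, Mesoproterozoic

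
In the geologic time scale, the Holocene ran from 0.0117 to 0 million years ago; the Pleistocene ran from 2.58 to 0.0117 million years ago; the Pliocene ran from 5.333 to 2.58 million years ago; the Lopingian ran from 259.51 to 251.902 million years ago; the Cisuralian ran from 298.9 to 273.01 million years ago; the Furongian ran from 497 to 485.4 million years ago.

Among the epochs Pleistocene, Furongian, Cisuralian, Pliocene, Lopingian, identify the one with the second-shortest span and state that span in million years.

Durations: Pleistocene 2.5683; Furongian 11.6; Cisuralian 25.89; Pliocene 2.753; Lopingian 7.608 Myr.
Sorted shortest-first: Pleistocene (2.5683), Pliocene (2.753), Lopingian (7.608), Furongian (11.6), Cisuralian (25.89).
The second shortest is Pliocene at 2.753 Myr.

Pliocene, 2.753 million years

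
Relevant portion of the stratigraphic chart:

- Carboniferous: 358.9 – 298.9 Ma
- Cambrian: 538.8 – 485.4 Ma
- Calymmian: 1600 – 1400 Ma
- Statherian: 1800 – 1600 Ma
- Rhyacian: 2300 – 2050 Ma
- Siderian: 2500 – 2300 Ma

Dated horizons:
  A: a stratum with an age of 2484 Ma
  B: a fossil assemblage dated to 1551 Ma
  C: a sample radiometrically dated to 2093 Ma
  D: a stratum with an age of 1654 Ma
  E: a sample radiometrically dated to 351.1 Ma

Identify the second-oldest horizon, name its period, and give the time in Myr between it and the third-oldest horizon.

Sorted oldest-first by Ma: A (2484), C (2093), D (1654), B (1551), E (351.1).
The second oldest is C at 2093 Ma, which lies in 2300–2050 Ma: the Rhyacian.
The third oldest is D at 1654 Ma; separation = |2093 − 1654| = 439 Myr.

C, in the Rhyacian; 439 million years to D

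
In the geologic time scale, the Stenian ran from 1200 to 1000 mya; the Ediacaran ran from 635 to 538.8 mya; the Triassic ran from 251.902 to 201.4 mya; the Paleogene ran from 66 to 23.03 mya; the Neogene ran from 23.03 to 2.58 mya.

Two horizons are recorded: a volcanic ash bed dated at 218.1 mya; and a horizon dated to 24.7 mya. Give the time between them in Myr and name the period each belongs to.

Elapsed time: 218.1 − 24.7 = 193.4 Myr.
218.1 Ma lies within 251.902–201.4 Ma: Triassic.
24.7 Ma lies within 66–23.03 Ma: Paleogene.

193.4 million years apart; the first in the Triassic, the second in the Paleogene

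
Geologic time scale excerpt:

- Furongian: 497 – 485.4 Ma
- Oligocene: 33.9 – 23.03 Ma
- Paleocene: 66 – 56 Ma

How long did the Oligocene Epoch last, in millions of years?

33.9 − 23.03 = 10.87 million years.

10.87 million years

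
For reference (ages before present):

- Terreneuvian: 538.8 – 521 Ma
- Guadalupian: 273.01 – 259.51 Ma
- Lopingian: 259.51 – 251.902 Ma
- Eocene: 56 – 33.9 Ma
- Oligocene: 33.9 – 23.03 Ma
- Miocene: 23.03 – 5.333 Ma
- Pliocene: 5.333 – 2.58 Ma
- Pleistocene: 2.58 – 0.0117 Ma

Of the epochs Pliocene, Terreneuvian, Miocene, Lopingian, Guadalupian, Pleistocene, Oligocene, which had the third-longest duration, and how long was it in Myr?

Start − end for each: Pliocene 5.333 − 2.58 = 2.753; Terreneuvian 538.8 − 521 = 17.8; Miocene 23.03 − 5.333 = 17.697; Lopingian 259.51 − 251.902 = 7.608; Guadalupian 273.01 − 259.51 = 13.5; Pleistocene 2.58 − 0.0117 = 2.5683; Oligocene 33.9 − 23.03 = 10.87.
Ranking these from longest: Terreneuvian > Miocene > Guadalupian > Oligocene > Lopingian > Pliocene > Pleistocene.
Position 3 in that ranking is Guadalupian, which lasted 13.5 Myr.

Guadalupian, 13.5 million years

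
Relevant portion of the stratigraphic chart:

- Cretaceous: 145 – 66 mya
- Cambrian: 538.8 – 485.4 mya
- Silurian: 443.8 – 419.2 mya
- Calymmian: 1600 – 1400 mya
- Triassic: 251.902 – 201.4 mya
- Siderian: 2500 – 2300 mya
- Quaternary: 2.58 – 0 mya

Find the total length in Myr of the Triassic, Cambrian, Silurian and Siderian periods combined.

328.502 million years

Each duration: Triassic = 50.502; Cambrian = 53.4; Silurian = 24.6; Siderian = 200.
Sum: 50.502 + 53.4 + 24.6 + 200 = 328.502 Myr.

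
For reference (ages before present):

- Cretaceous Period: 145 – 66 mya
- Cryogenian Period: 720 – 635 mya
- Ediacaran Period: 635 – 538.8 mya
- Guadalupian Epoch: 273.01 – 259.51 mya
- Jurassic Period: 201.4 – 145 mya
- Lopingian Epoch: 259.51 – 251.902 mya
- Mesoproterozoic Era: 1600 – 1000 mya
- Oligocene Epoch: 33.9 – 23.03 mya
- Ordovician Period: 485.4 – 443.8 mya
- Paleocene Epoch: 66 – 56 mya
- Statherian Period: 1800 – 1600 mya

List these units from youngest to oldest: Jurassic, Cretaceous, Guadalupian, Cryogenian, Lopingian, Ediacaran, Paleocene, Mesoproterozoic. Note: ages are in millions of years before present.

Paleocene, Cretaceous, Jurassic, Lopingian, Guadalupian, Ediacaran, Cryogenian, Mesoproterozoic

The oldest of these is Mesoproterozoic (starts 1600 Ma) and the youngest is Paleocene (ends 56 Ma).
In between, by decreasing start age: Cryogenian (720), Ediacaran (635), Guadalupian (273.01), Lopingian (259.51), Jurassic (201.4), Cretaceous (145).
Listing youngest first means reversing that sequence.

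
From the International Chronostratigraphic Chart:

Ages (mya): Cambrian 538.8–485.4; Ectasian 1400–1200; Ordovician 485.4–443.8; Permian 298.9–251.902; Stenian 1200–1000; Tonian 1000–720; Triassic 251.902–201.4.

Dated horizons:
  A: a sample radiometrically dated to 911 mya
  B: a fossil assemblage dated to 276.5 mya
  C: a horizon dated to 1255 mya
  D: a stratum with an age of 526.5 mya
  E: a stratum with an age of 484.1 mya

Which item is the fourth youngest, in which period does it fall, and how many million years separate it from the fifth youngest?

A, in the Tonian; 344 million years to C

Smaller Ma means younger, so youngest first: B 276.5 < E 484.1 < D 526.5 < A 911 < C 1255.
Counting 4 along gives A (911 Ma); the excerpt puts that inside the Tonian, 1000–720 Ma.
Next in line is C (1255 Ma), and 1255 − 911 = 344 Myr.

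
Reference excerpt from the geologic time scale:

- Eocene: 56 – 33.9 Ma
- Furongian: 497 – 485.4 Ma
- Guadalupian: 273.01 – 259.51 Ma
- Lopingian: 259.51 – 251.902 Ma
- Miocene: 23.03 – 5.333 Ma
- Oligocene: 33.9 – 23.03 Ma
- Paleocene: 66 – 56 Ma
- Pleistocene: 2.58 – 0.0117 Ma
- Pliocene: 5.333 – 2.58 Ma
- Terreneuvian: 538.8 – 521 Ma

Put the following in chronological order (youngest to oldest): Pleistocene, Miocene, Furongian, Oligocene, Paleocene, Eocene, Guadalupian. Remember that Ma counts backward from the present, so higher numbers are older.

Read off each span (Ma): Pleistocene 2.58–0.0117; Miocene 23.03–5.333; Furongian 497–485.4; Oligocene 33.9–23.03; Paleocene 66–56; Eocene 56–33.9; Guadalupian 273.01–259.51.
Larger Ma is older, so oldest→youngest is Furongian, Guadalupian, Paleocene, Eocene, Oligocene, Miocene, Pleistocene; reverse it for youngest→oldest.

Pleistocene, then Miocene, then Oligocene, then Eocene, then Paleocene, then Guadalupian, then Furongian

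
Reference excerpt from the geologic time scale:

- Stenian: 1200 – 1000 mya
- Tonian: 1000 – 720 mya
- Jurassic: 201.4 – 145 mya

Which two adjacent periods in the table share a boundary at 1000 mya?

Stenian and Tonian

The Stenian ends at 1000 mya and the Tonian begins at 1000 mya, so they share that boundary.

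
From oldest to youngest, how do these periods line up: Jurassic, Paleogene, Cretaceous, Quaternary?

Era membership (oldest first within each) — Mesozoic: Jurassic, Cretaceous; Cenozoic: Paleogene, Quaternary. Paleozoic precedes Mesozoic, which precedes Cenozoic. Concatenating the groups in that era order gives oldest to youngest directly.

Jurassic, Cretaceous, Paleogene, Quaternary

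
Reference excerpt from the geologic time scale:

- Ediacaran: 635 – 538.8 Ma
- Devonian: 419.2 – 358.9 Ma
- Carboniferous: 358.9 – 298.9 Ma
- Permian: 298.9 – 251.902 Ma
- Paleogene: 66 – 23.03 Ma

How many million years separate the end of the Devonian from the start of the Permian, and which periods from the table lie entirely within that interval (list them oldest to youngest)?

60 million years; Carboniferous

The Devonian closes at 358.9 Ma and the Permian opens at 298.9 Ma, so the interval is 358.9 − 298.9 = 60 Myr.
A period fits inside if it starts at or after 358.9 Ma and ends at or before 298.9 Ma; oldest first that gives Carboniferous.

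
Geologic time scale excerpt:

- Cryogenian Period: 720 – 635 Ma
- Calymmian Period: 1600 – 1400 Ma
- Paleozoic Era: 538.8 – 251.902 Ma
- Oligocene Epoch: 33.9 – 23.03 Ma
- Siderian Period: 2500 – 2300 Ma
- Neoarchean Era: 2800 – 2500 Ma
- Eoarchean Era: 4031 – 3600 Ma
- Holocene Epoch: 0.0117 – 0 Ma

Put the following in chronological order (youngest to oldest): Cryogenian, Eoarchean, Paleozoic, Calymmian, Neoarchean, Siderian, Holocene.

Read off each span (Ma): Cryogenian 720–635; Eoarchean 4031–3600; Paleozoic 538.8–251.902; Calymmian 1600–1400; Neoarchean 2800–2500; Siderian 2500–2300; Holocene 0.0117–0.
Larger Ma is older, so oldest→youngest is Eoarchean, Neoarchean, Siderian, Calymmian, Cryogenian, Paleozoic, Holocene; reverse it for youngest→oldest.

Holocene, Paleozoic, Cryogenian, Calymmian, Siderian, Neoarchean, Eoarchean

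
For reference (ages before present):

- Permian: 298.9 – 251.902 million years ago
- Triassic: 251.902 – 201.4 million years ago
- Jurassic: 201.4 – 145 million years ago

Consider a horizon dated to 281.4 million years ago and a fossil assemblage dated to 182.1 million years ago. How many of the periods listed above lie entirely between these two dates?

1

281.4 Ma sits inside the Permian (298.9–251.902) and 182.1 Ma inside the Jurassic (201.4–145); neither of those is wholly between the two dates.
The listed periods lying completely between them are Triassic — 1 in all.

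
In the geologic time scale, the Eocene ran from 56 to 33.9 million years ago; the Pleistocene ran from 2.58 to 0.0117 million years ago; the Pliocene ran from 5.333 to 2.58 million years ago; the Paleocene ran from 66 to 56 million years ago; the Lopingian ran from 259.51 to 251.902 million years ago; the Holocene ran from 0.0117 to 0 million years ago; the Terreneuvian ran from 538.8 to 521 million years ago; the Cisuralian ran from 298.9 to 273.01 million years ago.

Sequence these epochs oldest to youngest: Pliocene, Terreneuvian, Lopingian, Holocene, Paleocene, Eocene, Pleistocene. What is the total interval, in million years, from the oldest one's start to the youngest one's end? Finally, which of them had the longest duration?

From the excerpt: Pliocene 5.333–2.58; Terreneuvian 538.8–521; Lopingian 259.51–251.902; Holocene 0.0117–0; Paleocene 66–56; Eocene 56–33.9; Pleistocene 2.58–0.0117 (Ma).
Larger Ma is earlier, so the oldest is Terreneuvian and the youngest is Holocene; oldest to youngest: Terreneuvian, Lopingian, Paleocene, Eocene, Pliocene, Pleistocene, Holocene.
Oldest start 538.8 minus youngest end 0 gives 538.8 Myr overall.
Individual lengths (start − end): Terreneuvian 17.8; Pliocene 2.753; Eocene 22.1; Lopingian 7.608; Paleocene 10; Holocene 0.0117; Pleistocene 2.5683. The largest is Eocene at 22.1 Myr.

Terreneuvian, Lopingian, Paleocene, Eocene, Pliocene, Pleistocene, Holocene; total span 538.8 Myr; longest is Eocene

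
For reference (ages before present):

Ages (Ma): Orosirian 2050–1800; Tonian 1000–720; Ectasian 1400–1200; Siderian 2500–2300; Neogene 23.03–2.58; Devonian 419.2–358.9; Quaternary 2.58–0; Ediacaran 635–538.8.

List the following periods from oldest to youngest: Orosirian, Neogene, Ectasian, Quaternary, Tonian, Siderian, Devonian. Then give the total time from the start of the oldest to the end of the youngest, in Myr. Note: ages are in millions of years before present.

Start ages (Ma): Siderian 2500, Orosirian 2050, Ectasian 1400, Tonian 1000, Devonian 419.2, Neogene 23.03, Quaternary 2.58.
Ordered oldest to youngest: Siderian, Orosirian, Ectasian, Tonian, Devonian, Neogene, Quaternary.
Span = 2500 − 0 = 2500 Myr.

Siderian, Orosirian, Ectasian, Tonian, Devonian, Neogene, Quaternary; total span 2500 Myr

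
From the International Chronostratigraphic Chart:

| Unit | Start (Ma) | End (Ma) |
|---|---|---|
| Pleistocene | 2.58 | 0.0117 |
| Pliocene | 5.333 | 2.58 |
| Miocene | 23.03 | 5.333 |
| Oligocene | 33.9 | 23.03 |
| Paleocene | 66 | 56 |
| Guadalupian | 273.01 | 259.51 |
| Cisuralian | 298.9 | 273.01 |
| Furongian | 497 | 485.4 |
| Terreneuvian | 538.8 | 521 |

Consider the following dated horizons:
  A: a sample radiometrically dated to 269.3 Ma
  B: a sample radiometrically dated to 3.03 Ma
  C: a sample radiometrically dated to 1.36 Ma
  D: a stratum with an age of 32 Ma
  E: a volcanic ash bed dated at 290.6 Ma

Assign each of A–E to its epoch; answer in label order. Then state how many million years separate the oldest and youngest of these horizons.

A — Guadalupian; B — Pliocene; C — Pleistocene; D — Oligocene; E — Cisuralian; span 289.24 million years

Match each age against the start–end ranges in the excerpt: A = 269.3 Ma → Guadalupian (273.01–259.51); B = 3.03 Ma → Pliocene (5.333–2.58); C = 1.36 Ma → Pleistocene (2.58–0.0117); D = 32 Ma → Oligocene (33.9–23.03); E = 290.6 Ma → Cisuralian (298.9–273.01).
The largest age is 290.6 Ma and the smallest is 1.36 Ma; their difference is 289.24 Myr.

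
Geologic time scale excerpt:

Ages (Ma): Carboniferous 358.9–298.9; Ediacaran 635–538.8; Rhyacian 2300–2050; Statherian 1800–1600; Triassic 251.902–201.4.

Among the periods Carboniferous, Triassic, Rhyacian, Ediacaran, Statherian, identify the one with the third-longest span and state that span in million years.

Start − end for each: Carboniferous 358.9 − 298.9 = 60; Triassic 251.902 − 201.4 = 50.502; Rhyacian 2300 − 2050 = 250; Ediacaran 635 − 538.8 = 96.2; Statherian 1800 − 1600 = 200.
Ranking these from longest: Rhyacian > Statherian > Ediacaran > Carboniferous > Triassic.
Position 3 in that ranking is Ediacaran, which lasted 96.2 Myr.

Ediacaran, 96.2 million years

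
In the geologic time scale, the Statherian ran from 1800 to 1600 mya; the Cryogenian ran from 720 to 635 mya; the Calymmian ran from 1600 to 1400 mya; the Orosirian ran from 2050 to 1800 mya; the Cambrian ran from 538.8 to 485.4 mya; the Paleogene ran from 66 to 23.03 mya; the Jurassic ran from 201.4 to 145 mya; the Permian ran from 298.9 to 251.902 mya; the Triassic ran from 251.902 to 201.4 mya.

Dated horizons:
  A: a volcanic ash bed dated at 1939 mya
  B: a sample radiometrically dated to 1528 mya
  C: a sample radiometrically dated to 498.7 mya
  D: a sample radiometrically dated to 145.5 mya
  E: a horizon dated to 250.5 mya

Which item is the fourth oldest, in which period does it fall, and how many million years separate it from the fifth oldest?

E, in the Triassic; 105 million years to D

Larger Ma means older, so oldest first: A 1939 > B 1528 > C 498.7 > E 250.5 > D 145.5.
Counting 4 along gives E (250.5 Ma); the excerpt puts that inside the Triassic, 251.902–201.4 Ma.
Next in line is D (145.5 Ma), and 250.5 − 145.5 = 105 Myr.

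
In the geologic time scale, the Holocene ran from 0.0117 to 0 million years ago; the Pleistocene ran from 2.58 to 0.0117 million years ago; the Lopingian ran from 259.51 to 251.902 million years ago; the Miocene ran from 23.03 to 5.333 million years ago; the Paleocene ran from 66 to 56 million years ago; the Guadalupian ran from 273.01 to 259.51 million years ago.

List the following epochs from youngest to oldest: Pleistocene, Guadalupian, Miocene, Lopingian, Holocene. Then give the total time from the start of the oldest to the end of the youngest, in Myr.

Holocene → Pleistocene → Miocene → Lopingian → Guadalupian; total span 273.01 Myr

From the excerpt: Pleistocene 2.58–0.0117; Guadalupian 273.01–259.51; Miocene 23.03–5.333; Lopingian 259.51–251.902; Holocene 0.0117–0 (Ma).
Larger Ma is earlier, so the oldest is Guadalupian and the youngest is Holocene; youngest to oldest: Holocene, Pleistocene, Miocene, Lopingian, Guadalupian.
Oldest start 273.01 minus youngest end 0 gives 273.01 Myr overall.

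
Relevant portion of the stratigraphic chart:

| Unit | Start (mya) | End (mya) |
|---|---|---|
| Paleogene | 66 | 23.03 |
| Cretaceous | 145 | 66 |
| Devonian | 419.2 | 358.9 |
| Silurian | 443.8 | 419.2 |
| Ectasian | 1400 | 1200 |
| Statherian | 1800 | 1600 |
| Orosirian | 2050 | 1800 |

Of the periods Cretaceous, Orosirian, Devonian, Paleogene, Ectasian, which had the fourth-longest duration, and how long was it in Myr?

Durations: Cretaceous 79; Orosirian 250; Devonian 60.3; Paleogene 42.97; Ectasian 200 Myr.
Sorted longest-first: Orosirian (250), Ectasian (200), Cretaceous (79), Devonian (60.3), Paleogene (42.97).
The fourth longest is Devonian at 60.3 Myr.

Devonian, 60.3 million years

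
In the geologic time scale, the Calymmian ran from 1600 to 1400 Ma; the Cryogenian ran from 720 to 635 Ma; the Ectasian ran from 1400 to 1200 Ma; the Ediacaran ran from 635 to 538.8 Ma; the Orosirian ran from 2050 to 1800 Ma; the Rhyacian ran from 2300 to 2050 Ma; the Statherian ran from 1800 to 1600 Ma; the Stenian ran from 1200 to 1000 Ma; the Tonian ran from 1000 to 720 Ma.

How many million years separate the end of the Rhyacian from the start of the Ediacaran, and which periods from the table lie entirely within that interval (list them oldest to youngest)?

End of Rhyacian = 2050 Ma; start of Ediacaran = 635 Ma.
Gap = 2050 − 635 = 1415 Myr.
Periods wholly inside 2050–635 Ma: Orosirian (2050–1800), Statherian (1800–1600), Calymmian (1600–1400), Ectasian (1400–1200), Stenian (1200–1000), Tonian (1000–720), Cryogenian (720–635).

1415 million years; Orosirian, Statherian, Calymmian, Ectasian, Stenian, Tonian, Cryogenian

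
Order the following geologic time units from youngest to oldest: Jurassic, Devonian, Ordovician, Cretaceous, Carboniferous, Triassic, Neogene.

Neogene, Cretaceous, Jurassic, Triassic, Carboniferous, Devonian, Ordovician

Group by era (each group listed oldest first) — Paleozoic: Ordovician, Devonian, Carboniferous; Mesozoic: Triassic, Jurassic, Cretaceous; Cenozoic: Neogene. The eras run Paleozoic → Mesozoic → Cenozoic. Concatenating the groups in that era order and then reversing gives youngest to oldest.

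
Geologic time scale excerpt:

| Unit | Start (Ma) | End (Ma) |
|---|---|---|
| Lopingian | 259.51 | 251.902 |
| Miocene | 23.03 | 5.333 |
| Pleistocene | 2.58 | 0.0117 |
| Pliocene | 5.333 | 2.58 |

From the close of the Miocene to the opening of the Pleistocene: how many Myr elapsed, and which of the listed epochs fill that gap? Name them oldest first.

The Miocene closes at 5.333 Ma and the Pleistocene opens at 2.58 Ma, so the interval is 5.333 − 2.58 = 2.753 Myr.
An epoch fits inside if it starts at or after 5.333 Ma and ends at or before 2.58 Ma; oldest first that gives Pliocene.

2.753 million years; Pliocene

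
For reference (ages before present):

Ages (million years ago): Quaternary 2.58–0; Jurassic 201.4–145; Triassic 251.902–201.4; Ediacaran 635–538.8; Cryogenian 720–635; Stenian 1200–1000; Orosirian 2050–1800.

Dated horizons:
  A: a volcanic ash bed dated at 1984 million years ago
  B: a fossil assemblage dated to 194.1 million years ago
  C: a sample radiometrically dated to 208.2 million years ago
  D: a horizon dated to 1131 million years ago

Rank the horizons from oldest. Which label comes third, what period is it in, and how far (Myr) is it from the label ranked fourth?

C, in the Triassic; 14.1 million years to B

Larger Ma means older, so oldest first: A 1984 > D 1131 > C 208.2 > B 194.1.
Counting 3 along gives C (208.2 Ma); the excerpt puts that inside the Triassic, 251.902–201.4 Ma.
Next in line is B (194.1 Ma), and 208.2 − 194.1 = 14.1 Myr.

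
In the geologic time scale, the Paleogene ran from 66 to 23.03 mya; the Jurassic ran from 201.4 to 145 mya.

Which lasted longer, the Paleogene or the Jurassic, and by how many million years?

Jurassic, by 13.43 million years

Paleogene: 66 − 23.03 = 42.97 Myr.
Jurassic: 201.4 − 145 = 56.4 Myr.
Difference: 56.4 − 42.97 = 13.43 Myr, so the Jurassic was longer.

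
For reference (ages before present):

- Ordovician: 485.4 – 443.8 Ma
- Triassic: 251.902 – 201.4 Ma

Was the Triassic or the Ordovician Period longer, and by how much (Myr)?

Triassic, by 8.902 million years

Triassic: 251.902 − 201.4 = 50.502 Myr.
Ordovician: 485.4 − 443.8 = 41.6 Myr.
Difference: 50.502 − 41.6 = 8.902 Myr, so the Triassic was longer.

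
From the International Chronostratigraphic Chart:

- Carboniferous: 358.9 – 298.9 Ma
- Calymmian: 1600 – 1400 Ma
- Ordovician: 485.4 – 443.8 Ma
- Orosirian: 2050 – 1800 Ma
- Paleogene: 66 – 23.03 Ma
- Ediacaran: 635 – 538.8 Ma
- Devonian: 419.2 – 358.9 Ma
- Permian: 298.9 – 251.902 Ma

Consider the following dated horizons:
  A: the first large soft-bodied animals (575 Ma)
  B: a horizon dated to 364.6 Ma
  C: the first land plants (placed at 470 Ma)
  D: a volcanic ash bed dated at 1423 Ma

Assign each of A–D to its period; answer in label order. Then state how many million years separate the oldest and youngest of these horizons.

A — Ediacaran; B — Devonian; C — Ordovician; D — Calymmian; span 1058.4 million years

Match each age against the start–end ranges in the excerpt: A = 575 Ma → Ediacaran (635–538.8); B = 364.6 Ma → Devonian (419.2–358.9); C = 470 Ma → Ordovician (485.4–443.8); D = 1423 Ma → Calymmian (1600–1400).
The largest age is 1423 Ma and the smallest is 364.6 Ma; their difference is 1058.4 Myr.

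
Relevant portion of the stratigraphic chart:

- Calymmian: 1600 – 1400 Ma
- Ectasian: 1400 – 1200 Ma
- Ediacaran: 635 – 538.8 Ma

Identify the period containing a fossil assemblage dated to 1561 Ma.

1561 Ma lies between 1600 and 1400 Ma, so it falls in the Calymmian.

Calymmian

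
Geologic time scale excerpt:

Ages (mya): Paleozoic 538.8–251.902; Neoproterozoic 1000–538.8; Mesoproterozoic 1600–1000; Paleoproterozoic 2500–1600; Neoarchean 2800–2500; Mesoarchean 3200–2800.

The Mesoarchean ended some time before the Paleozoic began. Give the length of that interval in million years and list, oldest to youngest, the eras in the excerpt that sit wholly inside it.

End of Mesoarchean = 2800 Ma; start of Paleozoic = 538.8 Ma.
Gap = 2800 − 538.8 = 2261.2 Myr.
Eras wholly inside 2800–538.8 Ma: Neoarchean (2800–2500), Paleoproterozoic (2500–1600), Mesoproterozoic (1600–1000), Neoproterozoic (1000–538.8).

2261.2 million years; Neoarchean, Paleoproterozoic, Mesoproterozoic, Neoproterozoic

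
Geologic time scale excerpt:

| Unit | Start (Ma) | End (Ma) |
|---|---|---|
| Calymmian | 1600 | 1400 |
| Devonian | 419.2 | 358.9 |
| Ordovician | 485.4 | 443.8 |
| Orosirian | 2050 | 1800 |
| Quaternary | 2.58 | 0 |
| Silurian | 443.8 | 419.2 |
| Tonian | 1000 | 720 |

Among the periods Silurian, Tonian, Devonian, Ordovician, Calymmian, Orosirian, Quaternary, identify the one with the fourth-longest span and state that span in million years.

Devonian, 60.3 million years

Durations: Silurian 24.6; Tonian 280; Devonian 60.3; Ordovician 41.6; Calymmian 200; Orosirian 250; Quaternary 2.58 Myr.
Sorted longest-first: Tonian (280), Orosirian (250), Calymmian (200), Devonian (60.3), Ordovician (41.6), Silurian (24.6), Quaternary (2.58).
The fourth longest is Devonian at 60.3 Myr.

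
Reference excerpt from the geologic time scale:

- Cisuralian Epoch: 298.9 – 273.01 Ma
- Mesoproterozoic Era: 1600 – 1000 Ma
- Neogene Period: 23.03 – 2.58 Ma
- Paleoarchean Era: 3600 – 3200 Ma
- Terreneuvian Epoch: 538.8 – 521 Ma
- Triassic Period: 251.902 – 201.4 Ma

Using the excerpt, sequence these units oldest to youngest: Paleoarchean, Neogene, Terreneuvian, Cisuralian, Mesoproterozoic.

Paleoarchean → Mesoproterozoic → Terreneuvian → Cisuralian → Neogene

Read off each span (Ma): Paleoarchean 3600–3200; Neogene 23.03–2.58; Terreneuvian 538.8–521; Cisuralian 298.9–273.01; Mesoproterozoic 1600–1000.
Larger Ma is older, so oldest→youngest is Paleoarchean, Mesoproterozoic, Terreneuvian, Cisuralian, Neogene.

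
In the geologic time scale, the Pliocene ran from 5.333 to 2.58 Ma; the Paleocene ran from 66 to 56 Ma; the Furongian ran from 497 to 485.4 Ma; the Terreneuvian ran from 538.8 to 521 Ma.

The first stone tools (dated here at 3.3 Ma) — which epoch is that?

3.3 Ma lies between 5.333 and 2.58 Ma, so it falls in the Pliocene.

Pliocene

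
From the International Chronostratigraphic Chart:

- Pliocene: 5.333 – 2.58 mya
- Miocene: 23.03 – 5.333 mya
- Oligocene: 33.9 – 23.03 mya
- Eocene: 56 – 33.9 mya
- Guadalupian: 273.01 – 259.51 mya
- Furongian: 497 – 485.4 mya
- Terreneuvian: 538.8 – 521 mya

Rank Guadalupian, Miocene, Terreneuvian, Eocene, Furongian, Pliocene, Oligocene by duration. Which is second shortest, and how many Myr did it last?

Durations: Guadalupian 13.5; Miocene 17.697; Terreneuvian 17.8; Eocene 22.1; Furongian 11.6; Pliocene 2.753; Oligocene 10.87 Myr.
Sorted shortest-first: Pliocene (2.753), Oligocene (10.87), Furongian (11.6), Guadalupian (13.5), Miocene (17.697), Terreneuvian (17.8), Eocene (22.1).
The second shortest is Oligocene at 10.87 Myr.

Oligocene, 10.87 million years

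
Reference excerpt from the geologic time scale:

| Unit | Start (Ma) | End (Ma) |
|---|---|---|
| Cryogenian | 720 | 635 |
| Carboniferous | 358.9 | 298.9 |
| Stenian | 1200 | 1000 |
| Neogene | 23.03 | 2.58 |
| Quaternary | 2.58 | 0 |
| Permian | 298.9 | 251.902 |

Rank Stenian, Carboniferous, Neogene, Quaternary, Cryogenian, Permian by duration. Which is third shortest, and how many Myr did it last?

Permian, 46.998 million years

Start − end for each: Stenian 1200 − 1000 = 200; Carboniferous 358.9 − 298.9 = 60; Neogene 23.03 − 2.58 = 20.45; Quaternary 2.58 − 0 = 2.58; Cryogenian 720 − 635 = 85; Permian 298.9 − 251.902 = 46.998.
Ranking these from shortest: Quaternary < Neogene < Permian < Carboniferous < Cryogenian < Stenian.
Position 3 in that ranking is Permian, which lasted 46.998 Myr.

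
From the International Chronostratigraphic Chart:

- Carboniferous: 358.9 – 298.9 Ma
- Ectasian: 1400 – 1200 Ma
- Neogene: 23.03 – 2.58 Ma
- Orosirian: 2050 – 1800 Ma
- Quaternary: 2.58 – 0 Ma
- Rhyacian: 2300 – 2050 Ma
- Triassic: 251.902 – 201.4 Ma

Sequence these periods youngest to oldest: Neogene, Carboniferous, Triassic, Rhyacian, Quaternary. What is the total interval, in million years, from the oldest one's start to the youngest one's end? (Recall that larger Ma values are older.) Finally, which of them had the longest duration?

Quaternary, Neogene, Triassic, Carboniferous, Rhyacian; total span 2300 Myr; longest is Rhyacian

From the excerpt: Neogene 23.03–2.58; Carboniferous 358.9–298.9; Triassic 251.902–201.4; Rhyacian 2300–2050; Quaternary 2.58–0 (Ma).
Larger Ma is earlier, so the oldest is Rhyacian and the youngest is Quaternary; youngest to oldest: Quaternary, Neogene, Triassic, Carboniferous, Rhyacian.
Oldest start 2300 minus youngest end 0 gives 2300 Myr overall.
Individual lengths (start − end): Quaternary 2.58; Triassic 50.502; Rhyacian 250; Neogene 20.45; Carboniferous 60. The largest is Rhyacian at 250 Myr.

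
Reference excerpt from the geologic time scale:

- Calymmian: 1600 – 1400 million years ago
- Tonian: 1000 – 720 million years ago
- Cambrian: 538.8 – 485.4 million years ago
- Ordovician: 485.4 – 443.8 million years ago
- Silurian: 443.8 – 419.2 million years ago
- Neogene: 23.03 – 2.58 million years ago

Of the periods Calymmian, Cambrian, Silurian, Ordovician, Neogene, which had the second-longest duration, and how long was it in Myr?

Start − end for each: Calymmian 1600 − 1400 = 200; Cambrian 538.8 − 485.4 = 53.4; Silurian 443.8 − 419.2 = 24.6; Ordovician 485.4 − 443.8 = 41.6; Neogene 23.03 − 2.58 = 20.45.
Ranking these from longest: Calymmian > Cambrian > Ordovician > Silurian > Neogene.
Position 2 in that ranking is Cambrian, which lasted 53.4 Myr.

Cambrian, 53.4 million years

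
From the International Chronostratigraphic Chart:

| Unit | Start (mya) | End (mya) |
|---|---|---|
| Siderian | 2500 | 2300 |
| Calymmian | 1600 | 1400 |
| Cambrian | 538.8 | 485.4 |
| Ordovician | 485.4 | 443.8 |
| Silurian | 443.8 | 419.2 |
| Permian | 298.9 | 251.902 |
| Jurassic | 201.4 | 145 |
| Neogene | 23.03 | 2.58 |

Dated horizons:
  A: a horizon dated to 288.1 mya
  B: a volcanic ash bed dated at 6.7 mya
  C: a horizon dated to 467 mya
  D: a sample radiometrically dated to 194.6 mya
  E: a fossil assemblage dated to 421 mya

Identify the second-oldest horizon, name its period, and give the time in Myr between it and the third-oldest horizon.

Sorted oldest-first by Ma: C (467), E (421), A (288.1), D (194.6), B (6.7).
The second oldest is E at 421 Ma, which lies in 443.8–419.2 Ma: the Silurian.
The third oldest is A at 288.1 Ma; separation = |421 − 288.1| = 132.9 Myr.

E, in the Silurian; 132.9 million years to A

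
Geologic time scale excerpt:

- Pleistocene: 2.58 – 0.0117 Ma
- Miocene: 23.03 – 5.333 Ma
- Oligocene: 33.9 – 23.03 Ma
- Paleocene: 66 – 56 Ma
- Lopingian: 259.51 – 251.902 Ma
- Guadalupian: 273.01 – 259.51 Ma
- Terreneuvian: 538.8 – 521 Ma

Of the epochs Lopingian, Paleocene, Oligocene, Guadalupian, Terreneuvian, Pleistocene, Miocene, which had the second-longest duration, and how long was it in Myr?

Miocene, 17.697 million years

Durations: Lopingian 7.608; Paleocene 10; Oligocene 10.87; Guadalupian 13.5; Terreneuvian 17.8; Pleistocene 2.5683; Miocene 17.697 Myr.
Sorted longest-first: Terreneuvian (17.8), Miocene (17.697), Guadalupian (13.5), Oligocene (10.87), Paleocene (10), Lopingian (7.608), Pleistocene (2.5683).
The second longest is Miocene at 17.697 Myr.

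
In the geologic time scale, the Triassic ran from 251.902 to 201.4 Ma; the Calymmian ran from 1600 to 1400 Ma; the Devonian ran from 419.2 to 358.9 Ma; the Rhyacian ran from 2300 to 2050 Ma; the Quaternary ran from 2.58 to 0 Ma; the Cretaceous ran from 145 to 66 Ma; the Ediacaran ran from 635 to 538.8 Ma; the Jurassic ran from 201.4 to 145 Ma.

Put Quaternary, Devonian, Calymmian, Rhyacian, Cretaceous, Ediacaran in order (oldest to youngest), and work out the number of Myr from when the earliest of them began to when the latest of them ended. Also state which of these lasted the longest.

Rhyacian, Calymmian, Ediacaran, Devonian, Cretaceous, Quaternary; total span 2300 Myr; longest is Rhyacian

From the excerpt: Quaternary 2.58–0; Devonian 419.2–358.9; Calymmian 1600–1400; Rhyacian 2300–2050; Cretaceous 145–66; Ediacaran 635–538.8 (Ma).
Larger Ma is earlier, so the oldest is Rhyacian and the youngest is Quaternary; oldest to youngest: Rhyacian, Calymmian, Ediacaran, Devonian, Cretaceous, Quaternary.
Oldest start 2300 minus youngest end 0 gives 2300 Myr overall.
Individual lengths (start − end): Ediacaran 96.2; Rhyacian 250; Devonian 60.3; Calymmian 200; Quaternary 2.58; Cretaceous 79. The largest is Rhyacian at 250 Myr.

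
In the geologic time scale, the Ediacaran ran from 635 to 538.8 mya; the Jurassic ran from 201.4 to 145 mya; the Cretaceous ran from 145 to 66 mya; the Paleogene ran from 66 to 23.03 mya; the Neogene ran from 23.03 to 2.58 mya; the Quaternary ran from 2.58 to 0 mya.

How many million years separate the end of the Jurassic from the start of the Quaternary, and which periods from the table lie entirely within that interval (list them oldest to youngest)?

End of Jurassic = 145 Ma; start of Quaternary = 2.58 Ma.
Gap = 145 − 2.58 = 142.42 Myr.
Periods wholly inside 145–2.58 Ma: Cretaceous (145–66), Paleogene (66–23.03), Neogene (23.03–2.58).

142.42 million years; Cretaceous, Paleogene, Neogene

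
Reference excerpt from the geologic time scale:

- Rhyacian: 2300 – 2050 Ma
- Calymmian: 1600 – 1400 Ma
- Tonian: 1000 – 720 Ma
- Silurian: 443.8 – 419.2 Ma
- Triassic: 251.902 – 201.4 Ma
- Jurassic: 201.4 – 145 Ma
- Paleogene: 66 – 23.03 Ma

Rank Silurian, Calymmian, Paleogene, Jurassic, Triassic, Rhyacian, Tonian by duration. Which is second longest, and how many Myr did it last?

Rhyacian, 250 million years

Start − end for each: Silurian 443.8 − 419.2 = 24.6; Calymmian 1600 − 1400 = 200; Paleogene 66 − 23.03 = 42.97; Jurassic 201.4 − 145 = 56.4; Triassic 251.902 − 201.4 = 50.502; Rhyacian 2300 − 2050 = 250; Tonian 1000 − 720 = 280.
Ranking these from longest: Tonian > Rhyacian > Calymmian > Jurassic > Triassic > Paleogene > Silurian.
Position 2 in that ranking is Rhyacian, which lasted 250 Myr.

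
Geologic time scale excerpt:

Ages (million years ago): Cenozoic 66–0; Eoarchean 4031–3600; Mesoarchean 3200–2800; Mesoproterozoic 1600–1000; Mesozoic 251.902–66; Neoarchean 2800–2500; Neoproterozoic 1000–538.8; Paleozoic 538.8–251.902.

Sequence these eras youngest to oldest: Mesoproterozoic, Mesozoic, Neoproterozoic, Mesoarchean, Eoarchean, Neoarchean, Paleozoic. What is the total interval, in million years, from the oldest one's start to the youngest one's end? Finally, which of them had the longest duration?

Start ages (Ma): Eoarchean 4031, Mesoarchean 3200, Neoarchean 2800, Mesoproterozoic 1600, Neoproterozoic 1000, Paleozoic 538.8, Mesozoic 251.902.
Ordered youngest to oldest: Mesozoic, Paleozoic, Neoproterozoic, Mesoproterozoic, Neoarchean, Mesoarchean, Eoarchean.
Span = 4031 − 66 = 3965 Myr.
Durations: Mesozoic 185.902, Neoproterozoic 461.2, Mesoarchean 400, Eoarchean 431, Neoarchean 300, Mesoproterozoic 600, Paleozoic 286.898 → longest is Mesoproterozoic (600 Myr).

Mesozoic, Paleozoic, Neoproterozoic, Mesoproterozoic, Neoarchean, Mesoarchean, Eoarchean; total span 3965 Myr; longest is Mesoproterozoic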